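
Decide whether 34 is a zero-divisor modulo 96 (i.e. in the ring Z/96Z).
YES

gcd(34, 96) = 2 > 1, so 34 is not a unit in Z/96Z. In Z/nZ every nonzero non-unit is a zero-divisor: explicitly, take b = 96/gcd = 48 ≠ 0 (mod 96); then 34·48 = 1632 = 17·96, i.e. 34·48 ≡ 0 (mod 96). So 34 is a zero-divisor.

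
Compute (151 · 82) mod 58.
Reduce the factors first: 151 ≡ 35, 82 ≡ 24 (mod 58), so 151 · 82 ≡ 35 · 24 (mod 58). 35 · 24 = 840. Dividing by 58: 840 = 14·58 + 28. So (151 · 82) mod 58 = 28.

Final answer: 28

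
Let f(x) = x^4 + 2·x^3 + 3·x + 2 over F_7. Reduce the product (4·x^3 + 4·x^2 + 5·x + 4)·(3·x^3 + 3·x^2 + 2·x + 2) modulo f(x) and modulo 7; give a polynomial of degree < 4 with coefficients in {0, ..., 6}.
Multiply as integer polynomials: a · b = 12·x^6 + 24·x^5 + 35·x^4 + 43·x^3 + 30·x^2 + 18·x + 8. Reducing coefficients mod 7: a · b ≡ 5·x^6 + 3·x^5 + x^3 + 2·x^2 + 4·x + 1. Now divide by f(x) = x^4 + 2·x^3 + 3·x + 2 in F_7[x], eliminating the leading term at each step:
  leading term 5·x^6: subtract (5·x^2)·f(x) = 5·x^6 + 3·x^5 + x^3 + 3·x^2, leaving 6·x^2 + 4·x + 1 (coefficients mod 7)
The degree is now < 4, so this is the remainder. Hence a · b ≡ 6·x^2 + 4·x + 1 in F_7[x]/(f).

Final answer: a · b ≡ 6·x^2 + 4·x + 1 (mod f(x))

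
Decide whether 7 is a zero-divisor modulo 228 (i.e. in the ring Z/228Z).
gcd(7, 228) = 1, so 7 is a unit in Z/228Z (it has a multiplicative inverse). A unit cannot be a zero-divisor: if 7·b ≡ 0 then multiplying both sides by 7^(−1) gives b ≡ 0. So 7 is not a zero-divisor.

Final answer: NO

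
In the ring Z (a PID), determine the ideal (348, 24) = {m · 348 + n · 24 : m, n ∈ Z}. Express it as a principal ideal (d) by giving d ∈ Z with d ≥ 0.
(348, 24) = (12); d = 12

In the PID Z, (a, b) is generated by gcd(a, b). Compute gcd(348, 24) with the extended Euclidean algorithm, tracking rows (r, s, t) with s·348 + t·24 = r:
  row A: (348, 1, 0)   [1·348 + 0·24 = 348]
  row B: (24, 0, 1)   [0·348 + 1·24 = 24]
  348 = 14·24 + 12   → row C = row A − 14·row B = (12, 1, −14)   [check: 1·348 − 14·24 = 12]
  24 = 2·12 + 0   → remainder 0, stop. gcd = 12 (last nonzero row C).
So gcd(348, 24) = 12, with Bézout identity 1·348 − 14·24 = 12. Containment (⊇): the Bézout identity exhibits 12 as an element of (348, 24), giving (12) ⊆ (348, 24). Containment (⊆): since 12 | 348 and 12 | 24 (348 = 12·29, 24 = 12·2), every Z-linear combination of 348 and 24 is divisible by 12, so (348, 24) ⊆ (12). Therefore (348, 24) = (12), d = 12.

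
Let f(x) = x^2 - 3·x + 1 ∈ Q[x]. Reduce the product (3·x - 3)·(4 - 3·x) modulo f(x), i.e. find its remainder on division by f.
a · b ≡ -6·x - 3 (mod f(x))

First multiply in Q[x] without reducing: a · b = -9·x^2 + 21·x - 12. Now divide by f(x) = x^2 - 3·x + 1, eliminating the leading term at each step:
  leading term -9·x^2: subtract (-9)·f(x) = -9·x^2 + 27·x - 9, leaving -6·x - 3
The degree is now < 2, so this is the remainder. Hence a · b ≡ -6·x - 3 in Q[x]/(f).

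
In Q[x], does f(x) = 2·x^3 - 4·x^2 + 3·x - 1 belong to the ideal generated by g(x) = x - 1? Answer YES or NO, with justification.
In Q[x] the ideal (g) consists of all multiples of g, so f ∈ (g) iff g | f, i.e. iff the remainder of f on division by g is 0. Divide f by g (g is monic, so eliminate the leading term of the running remainder at each step):
  leading term 2·x^3: subtract (2·x^2)·g(x) = 2·x^3 - 2·x^2, leaving -2·x^2 + 3·x - 1
  leading term -2·x^2: subtract (-2·x)·g(x) = -2·x^2 + 2·x, leaving x - 1
  leading term x: subtract (1)·g(x) = x - 1, leaving 0
The remainder is 0, so f(x) = g(x) · h(x) with h(x) = 2·x^2 - 2·x + 1. Hence g | f, i.e. f ∈ (g).

Final answer: YES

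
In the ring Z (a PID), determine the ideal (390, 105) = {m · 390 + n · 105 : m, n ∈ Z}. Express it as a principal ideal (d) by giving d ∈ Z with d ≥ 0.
In the PID Z, (a, b) is generated by gcd(a, b). Compute gcd(390, 105) with the extended Euclidean algorithm, tracking rows (r, s, t) with s·390 + t·105 = r:
  row A: (390, 1, 0)   [1·390 + 0·105 = 390]
  row B: (105, 0, 1)   [0·390 + 1·105 = 105]
  390 = 3·105 + 75   → row C = row A − 3·row B = (75, 1, −3)   [check: 1·390 − 3·105 = 75]
  105 = 1·75 + 30   → row D = row B − 1·row C = (30, −1, 4)   [check: −1·390 + 4·105 = 30]
  75 = 2·30 + 15   → row E = row C − 2·row D = (15, 3, −11)   [check: 3·390 − 11·105 = 15]
  30 = 2·15 + 0   → remainder 0, stop. gcd = 15 (last nonzero row E).
So gcd(390, 105) = 15, with Bézout identity 3·390 − 11·105 = 15. Containment (⊇): the Bézout identity exhibits 15 as an element of (390, 105), giving (15) ⊆ (390, 105). Containment (⊆): since 15 | 390 and 15 | 105 (390 = 15·26, 105 = 15·7), every Z-linear combination of 390 and 105 is divisible by 15, so (390, 105) ⊆ (15). Therefore (390, 105) = (15), d = 15.

Final answer: (390, 105) = (15); d = 15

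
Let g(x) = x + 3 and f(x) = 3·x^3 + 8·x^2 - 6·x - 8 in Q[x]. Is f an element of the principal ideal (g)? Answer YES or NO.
NO

In Q[x] the ideal (g) consists of all multiples of g, so f ∈ (g) iff g | f, i.e. iff the remainder of f on division by g is 0. Divide f by g (g is monic, so eliminate the leading term of the running remainder at each step):
  leading term 3·x^3: subtract (3·x^2)·g(x) = 3·x^3 + 9·x^2, leaving -x^2 - 6·x - 8
  leading term -x^2: subtract (-x)·g(x) = -x^2 - 3·x, leaving -3·x - 8
  leading term -3·x: subtract (-3)·g(x) = -3·x - 9, leaving 1
The remainder r(x) = 1 ≠ 0 (and deg r < deg g), so g ∤ f, i.e. f ∉ (g).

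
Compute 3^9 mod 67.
52

Use repeated squaring. Binary(9) = 1001. Walk through the bits of the exponent 9 left-to-right: at each bit after the leading one, square the running value, then multiply by 3 if the bit is 1 (always reducing mod 67):
  bit 1 = 1 (leading): start with 3.
  bit 2 = 0: square 3^2 = 9 (mod 67).
  bit 3 = 0: square 9^2 = 81 ≡ 14 (mod 67).
  bit 4 = 1: square 14^2 = 196 ≡ 62; bit is 1, so multiply 62·3 = 186 ≡ 52 (mod 67).
Final value: 3^9 ≡ 52 (mod 67).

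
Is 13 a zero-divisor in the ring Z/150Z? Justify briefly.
NO

gcd(13, 150) = 1, so 13 is a unit in Z/150Z (it has a multiplicative inverse). A unit cannot be a zero-divisor: if 13·b ≡ 0 then multiplying both sides by 13^(−1) gives b ≡ 0. So 13 is not a zero-divisor.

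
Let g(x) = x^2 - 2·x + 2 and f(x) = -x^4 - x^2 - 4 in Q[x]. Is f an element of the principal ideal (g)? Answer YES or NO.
NO

In Q[x] the ideal (g) consists of all multiples of g, so f ∈ (g) iff g | f, i.e. iff the remainder of f on division by g is 0. Divide f by g (g is monic, so eliminate the leading term of the running remainder at each step):
  leading term -x^4: subtract (-x^2)·g(x) = -x^4 + 2·x^3 - 2·x^2, leaving -2·x^3 + x^2 - 4
  leading term -2·x^3: subtract (-2·x)·g(x) = -2·x^3 + 4·x^2 - 4·x, leaving -3·x^2 + 4·x - 4
  leading term -3·x^2: subtract (-3)·g(x) = -3·x^2 + 6·x - 6, leaving 2 - 2·x
The remainder r(x) = 2 - 2·x ≠ 0 (and deg r < deg g), so g ∤ f, i.e. f ∉ (g).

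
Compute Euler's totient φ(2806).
φ(2806) = 1320

φ is multiplicative, with φ(p^e) = p^e − p^(e−1). Factorise 2806 = 2 · 23 · 61. Then
  φ(2806) = (2 − 1) · (23 − 1) · (61 − 1) = 1 · 22 · 60 = 1320.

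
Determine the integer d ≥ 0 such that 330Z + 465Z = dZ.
In the PID Z, (a, b) is generated by gcd(a, b). Compute gcd(465, 330) with the extended Euclidean algorithm, tracking rows (r, s, t) with s·465 + t·330 = r:
  row A: (465, 1, 0)   [1·465 + 0·330 = 465]
  row B: (330, 0, 1)   [0·465 + 1·330 = 330]
  465 = 1·330 + 135   → row C = row A − 1·row B = (135, 1, −1)   [check: 1·465 − 1·330 = 135]
  330 = 2·135 + 60   → row D = row B − 2·row C = (60, −2, 3)   [check: −2·465 + 3·330 = 60]
  135 = 2·60 + 15   → row E = row C − 2·row D = (15, 5, −7)   [check: 5·465 − 7·330 = 15]
  60 = 4·15 + 0   → remainder 0, stop. gcd = 15 (last nonzero row E).
So gcd(330, 465) = 15, with Bézout identity 5·465 − 7·330 = 15. Containment (⊇): the Bézout identity exhibits 15 as an element of (330, 465), giving (15) ⊆ (330, 465). Containment (⊆): since 15 | 330 and 15 | 465 (330 = 15·22, 465 = 15·31), every Z-linear combination of 330 and 465 is divisible by 15, so (330, 465) ⊆ (15). Therefore (330, 465) = (15), d = 15.

Final answer: (330, 465) = (15); d = 15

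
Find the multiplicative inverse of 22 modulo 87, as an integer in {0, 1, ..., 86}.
22^(−1) ≡ 4 (mod 87)

Apply the extended Euclidean algorithm to (87, 22), tracking rows (r, s, t) with s·87 + t·22 = r. Each division r_prev = q·r_cur + r_new produces the new row as (previous row) − q·(current row):
  row A: (87, 1, 0)   [1·87 + 0·22 = 87]
  row B: (22, 0, 1)   [0·87 + 1·22 = 22]
  87 = 3·22 + 21   → row C = row A − 3·row B = (21, 1, −3)   [check: 1·87 − 3·22 = 21]
  22 = 1·21 + 1   → row D = row B − 1·row C = (1, −1, 4)   [check: −1·87 + 4·22 = 1]
  21 = 21·1 + 0   → remainder 0, stop. gcd = 1 (last nonzero row D).
The gcd is 1, so 22 is invertible mod 87. The last nonzero row gives −1·87 + 4·22 = 1, so t = 4. So 22^(−1) ≡ 4 (mod 87). Verify: 22 · 4 = 88 ≡ 1 (mod 87). ✓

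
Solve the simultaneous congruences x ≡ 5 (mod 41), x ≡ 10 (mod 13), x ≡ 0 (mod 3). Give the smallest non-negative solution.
The moduli 41, 13, 3 are pairwise coprime, so by the CRT there is a unique solution mod 41·13·3 = 1599.
Solve by successive substitution. Start with x ≡ 5 (mod 41).
  Combine with x ≡ 10 (mod 13): write x = 5 + 41·t and require 5 + 41·t ≡ 10 (mod 13), i.e. 41·t ≡ 10 − 5 ≡ 5 (mod 13). Since 41^(−1) ≡ 7 (mod 13) (41 ≡ 2 (mod 13)), t ≡ 7·5 ≡ 9 (mod 13). So x ≡ 5 + 41·9 = 374 (mod 533).
  Combine with x ≡ 0 (mod 3): write x = 374 + 533·t and require 374 + 533·t ≡ 0 (mod 3), i.e. 533·t ≡ 0 − 374 ≡ 1 (mod 3). Since 533^(−1) ≡ 2 (mod 3) (533 ≡ 2 (mod 3)), t ≡ 2·1 ≡ 2 (mod 3). So x ≡ 374 + 533·2 = 1440 (mod 1599).
Unique solution in [0, 1599): x = 1440.

Final answer: x ≡ 1440 (mod 1599); the representative in [0, 1599) is 1440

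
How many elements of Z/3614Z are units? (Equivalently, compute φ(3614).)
An element a ∈ Z/3614Z is a unit iff gcd(a, 3614) = 1, so the number of units is φ(3614). φ is multiplicative, with φ(p^e) = p^e − p^(e−1). Factorise 3614 = 2 · 13 · 139. Then
  φ(3614) = (2 − 1) · (13 − 1) · (139 − 1) = 1 · 12 · 138 = 1656.

Final answer: Z/3614Z has φ(3614) = 1656 units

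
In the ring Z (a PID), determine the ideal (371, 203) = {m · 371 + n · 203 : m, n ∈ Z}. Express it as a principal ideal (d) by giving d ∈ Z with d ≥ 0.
In the PID Z, (a, b) is generated by gcd(a, b). Compute gcd(371, 203) with the extended Euclidean algorithm, tracking rows (r, s, t) with s·371 + t·203 = r:
  row A: (371, 1, 0)   [1·371 + 0·203 = 371]
  row B: (203, 0, 1)   [0·371 + 1·203 = 203]
  371 = 1·203 + 168   → row C = row A − 1·row B = (168, 1, −1)   [check: 1·371 − 1·203 = 168]
  203 = 1·168 + 35   → row D = row B − 1·row C = (35, −1, 2)   [check: −1·371 + 2·203 = 35]
  168 = 4·35 + 28   → row E = row C − 4·row D = (28, 5, −9)   [check: 5·371 − 9·203 = 28]
  35 = 1·28 + 7   → row F = row D − 1·row E = (7, −6, 11)   [check: −6·371 + 11·203 = 7]
  28 = 4·7 + 0   → remainder 0, stop. gcd = 7 (last nonzero row F).
So gcd(371, 203) = 7, with Bézout identity −6·371 + 11·203 = 7. Containment (⊇): the Bézout identity exhibits 7 as an element of (371, 203), giving (7) ⊆ (371, 203). Containment (⊆): since 7 | 371 and 7 | 203 (371 = 7·53, 203 = 7·29), every Z-linear combination of 371 and 203 is divisible by 7, so (371, 203) ⊆ (7). Therefore (371, 203) = (7), d = 7.

Final answer: (371, 203) = (7); d = 7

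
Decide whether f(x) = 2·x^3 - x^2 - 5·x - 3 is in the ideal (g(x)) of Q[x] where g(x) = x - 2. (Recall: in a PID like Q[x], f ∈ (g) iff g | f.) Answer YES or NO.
In Q[x] the ideal (g) consists of all multiples of g, so f ∈ (g) iff g | f, i.e. iff the remainder of f on division by g is 0. Divide f by g (g is monic, so eliminate the leading term of the running remainder at each step):
  leading term 2·x^3: subtract (2·x^2)·g(x) = 2·x^3 - 4·x^2, leaving 3·x^2 - 5·x - 3
  leading term 3·x^2: subtract (3·x)·g(x) = 3·x^2 - 6·x, leaving x - 3
  leading term x: subtract (1)·g(x) = x - 2, leaving -1
The remainder r(x) = -1 ≠ 0 (and deg r < deg g), so g ∤ f, i.e. f ∉ (g).

Final answer: NO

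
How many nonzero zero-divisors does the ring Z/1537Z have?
In Z/1537Z each nonzero element is either a unit (gcd with 1537 is 1) or a zero-divisor (gcd > 1). The number of units is φ(1537): factorise 1537 = 29 · 53, so φ(1537) = (29 − 1) · (53 − 1) = 28 · 52 = 1456. The nonzero elements number 1537 − 1 = 1536. Hence the nonzero zero-divisors number 1536 − 1456 = 80.

Final answer: Z/1537Z has 80 nonzero zero-divisors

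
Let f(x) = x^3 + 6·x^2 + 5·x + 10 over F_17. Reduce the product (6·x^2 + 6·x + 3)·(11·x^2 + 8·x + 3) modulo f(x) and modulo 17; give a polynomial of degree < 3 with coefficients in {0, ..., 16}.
Multiply as integer polynomials: a · b = 66·x^4 + 114·x^3 + 99·x^2 + 42·x + 9. Reducing coefficients mod 17: a · b ≡ 15·x^4 + 12·x^3 + 14·x^2 + 8·x + 9. Now divide by f(x) = x^3 + 6·x^2 + 5·x + 10 in F_17[x], eliminating the leading term at each step:
  leading term 15·x^4: subtract (15·x)·f(x) = 15·x^4 + 5·x^3 + 7·x^2 + 14·x, leaving 7·x^3 + 7·x^2 + 11·x + 9 (coefficients mod 17)
  leading term 7·x^3: subtract (7)·f(x) = 7·x^3 + 8·x^2 + x + 2, leaving 16·x^2 + 10·x + 7 (coefficients mod 17)
The degree is now < 3, so this is the remainder. Hence a · b ≡ 16·x^2 + 10·x + 7 in F_17[x]/(f).

Final answer: a · b ≡ 16·x^2 + 10·x + 7 (mod f(x))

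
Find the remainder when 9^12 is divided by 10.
1

Use repeated squaring. Binary(12) = 1100. Walk through the bits of the exponent 12 left-to-right: at each bit after the leading one, square the running value, then multiply by 9 if the bit is 1 (always reducing mod 10):
  bit 1 = 1 (leading): start with 9.
  bit 2 = 1: square 9^2 = 81 ≡ 1; bit is 1, so multiply 1·9 = 9 (mod 10).
  bit 3 = 0: square 9^2 = 81 ≡ 1 (mod 10).
  bit 4 = 0: square 1^2 = 1 (mod 10).
Final value: 9^12 ≡ 1 (mod 10).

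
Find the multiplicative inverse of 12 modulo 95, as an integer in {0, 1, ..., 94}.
12^(−1) ≡ 8 (mod 95)

Apply the extended Euclidean algorithm to (95, 12), tracking rows (r, s, t) with s·95 + t·12 = r. Each division r_prev = q·r_cur + r_new produces the new row as (previous row) − q·(current row):
  row A: (95, 1, 0)   [1·95 + 0·12 = 95]
  row B: (12, 0, 1)   [0·95 + 1·12 = 12]
  95 = 7·12 + 11   → row C = row A − 7·row B = (11, 1, −7)   [check: 1·95 − 7·12 = 11]
  12 = 1·11 + 1   → row D = row B − 1·row C = (1, −1, 8)   [check: −1·95 + 8·12 = 1]
  11 = 11·1 + 0   → remainder 0, stop. gcd = 1 (last nonzero row D).
The gcd is 1, so 12 is invertible mod 95. The last nonzero row gives −1·95 + 8·12 = 1, so t = 8. So 12^(−1) ≡ 8 (mod 95). Verify: 12 · 8 = 96 ≡ 1 (mod 95). ✓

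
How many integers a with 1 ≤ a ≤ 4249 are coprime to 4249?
3636

The number of a ∈ {1, ..., 4249} with gcd(a, 4249) = 1 is by definition Euler's totient φ(4249). φ is multiplicative, with φ(p^e) = p^e − p^(e−1). Factorise 4249 = 7 · 607. Then
  φ(4249) = (7 − 1) · (607 − 1) = 6 · 606 = 3636.
So there are 3636 such integers.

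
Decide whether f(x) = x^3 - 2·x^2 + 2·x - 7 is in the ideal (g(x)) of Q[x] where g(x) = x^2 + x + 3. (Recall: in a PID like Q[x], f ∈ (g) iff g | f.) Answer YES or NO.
In Q[x] the ideal (g) consists of all multiples of g, so f ∈ (g) iff g | f, i.e. iff the remainder of f on division by g is 0. Divide f by g (g is monic, so eliminate the leading term of the running remainder at each step):
  leading term x^3: subtract (x)·g(x) = x^3 + x^2 + 3·x, leaving -3·x^2 - x - 7
  leading term -3·x^2: subtract (-3)·g(x) = -3·x^2 - 3·x - 9, leaving 2·x + 2
The remainder r(x) = 2·x + 2 ≠ 0 (and deg r < deg g), so g ∤ f, i.e. f ∉ (g).

Final answer: NO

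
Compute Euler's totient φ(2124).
φ is multiplicative, with φ(p^e) = p^e − p^(e−1). Factorise 2124 = 2^2 · 3^2 · 59. Then
  φ(2124) = (2^2 − 2^1) · (3^2 − 3^1) · (59 − 1) = 2 · 6 · 58 = 696.

Final answer: φ(2124) = 696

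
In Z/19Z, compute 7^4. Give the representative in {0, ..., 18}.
7

Use repeated squaring. Binary(4) = 100. Walk through the bits of the exponent 4 left-to-right: at each bit after the leading one, square the running value, then multiply by 7 if the bit is 1 (always reducing mod 19):
  bit 1 = 1 (leading): start with 7.
  bit 2 = 0: square 7^2 = 49 ≡ 11 (mod 19).
  bit 3 = 0: square 11^2 = 121 ≡ 7 (mod 19).
Final value: 7^4 ≡ 7 (mod 19).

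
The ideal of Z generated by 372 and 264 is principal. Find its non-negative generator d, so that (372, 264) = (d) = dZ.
(372, 264) = (12); d = 12

In the PID Z, (a, b) is generated by gcd(a, b). Compute gcd(372, 264) with the extended Euclidean algorithm, tracking rows (r, s, t) with s·372 + t·264 = r:
  row A: (372, 1, 0)   [1·372 + 0·264 = 372]
  row B: (264, 0, 1)   [0·372 + 1·264 = 264]
  372 = 1·264 + 108   → row C = row A − 1·row B = (108, 1, −1)   [check: 1·372 − 1·264 = 108]
  264 = 2·108 + 48   → row D = row B − 2·row C = (48, −2, 3)   [check: −2·372 + 3·264 = 48]
  108 = 2·48 + 12   → row E = row C − 2·row D = (12, 5, −7)   [check: 5·372 − 7·264 = 12]
  48 = 4·12 + 0   → remainder 0, stop. gcd = 12 (last nonzero row E).
So gcd(372, 264) = 12, with Bézout identity 5·372 − 7·264 = 12. Containment (⊇): the Bézout identity exhibits 12 as an element of (372, 264), giving (12) ⊆ (372, 264). Containment (⊆): since 12 | 372 and 12 | 264 (372 = 12·31, 264 = 12·22), every Z-linear combination of 372 and 264 is divisible by 12, so (372, 264) ⊆ (12). Therefore (372, 264) = (12), d = 12.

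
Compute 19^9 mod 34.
Use repeated squaring. Binary(9) = 1001. Walk through the bits of the exponent 9 left-to-right: at each bit after the leading one, square the running value, then multiply by 19 if the bit is 1 (always reducing mod 34):
  bit 1 = 1 (leading): start with 19.
  bit 2 = 0: square 19^2 = 361 ≡ 21 (mod 34).
  bit 3 = 0: square 21^2 = 441 ≡ 33 (mod 34).
  bit 4 = 1: square 33^2 = 1089 ≡ 1; bit is 1, so multiply 1·19 = 19 (mod 34).
Final value: 19^9 ≡ 19 (mod 34).

Final answer: 19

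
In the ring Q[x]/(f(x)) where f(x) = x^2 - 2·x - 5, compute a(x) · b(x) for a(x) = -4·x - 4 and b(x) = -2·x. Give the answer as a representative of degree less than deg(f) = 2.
a · b ≡ 24·x + 40 (mod f(x))

First multiply in Q[x] without reducing: a · b = 8·x^2 + 8·x. Now divide by f(x) = x^2 - 2·x - 5, eliminating the leading term at each step:
  leading term 8·x^2: subtract (8)·f(x) = 8·x^2 - 16·x - 40, leaving 24·x + 40
The degree is now < 2, so this is the remainder. Hence a · b ≡ 24·x + 40 in Q[x]/(f).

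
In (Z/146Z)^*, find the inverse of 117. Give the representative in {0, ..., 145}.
Apply the extended Euclidean algorithm to (146, 117), tracking rows (r, s, t) with s·146 + t·117 = r. Each division r_prev = q·r_cur + r_new produces the new row as (previous row) − q·(current row):
  row A: (146, 1, 0)   [1·146 + 0·117 = 146]
  row B: (117, 0, 1)   [0·146 + 1·117 = 117]
  146 = 1·117 + 29   → row C = row A − 1·row B = (29, 1, −1)   [check: 1·146 − 1·117 = 29]
  117 = 4·29 + 1   → row D = row B − 4·row C = (1, −4, 5)   [check: −4·146 + 5·117 = 1]
  29 = 29·1 + 0   → remainder 0, stop. gcd = 1 (last nonzero row D).
The gcd is 1, so 117 is invertible mod 146. The last nonzero row gives −4·146 + 5·117 = 1, so t = 5. So 117^(−1) ≡ 5 (mod 146). Verify: 117 · 5 = 585 ≡ 1 (mod 146). ✓

Final answer: 117^(−1) ≡ 5 (mod 146)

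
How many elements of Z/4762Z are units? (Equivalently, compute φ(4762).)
An element a ∈ Z/4762Z is a unit iff gcd(a, 4762) = 1, so the number of units is φ(4762). φ is multiplicative, with φ(p^e) = p^e − p^(e−1). Factorise 4762 = 2 · 2381. Then
  φ(4762) = (2 − 1) · (2381 − 1) = 1 · 2380 = 2380.

Final answer: Z/4762Z has φ(4762) = 2380 units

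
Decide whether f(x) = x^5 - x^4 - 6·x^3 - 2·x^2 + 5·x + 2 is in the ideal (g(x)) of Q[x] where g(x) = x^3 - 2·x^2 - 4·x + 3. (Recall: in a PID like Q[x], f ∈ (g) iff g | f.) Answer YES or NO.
NO

In Q[x] the ideal (g) consists of all multiples of g, so f ∈ (g) iff g | f, i.e. iff the remainder of f on division by g is 0. Divide f by g (g is monic, so eliminate the leading term of the running remainder at each step):
  leading term x^5: subtract (x^2)·g(x) = x^5 - 2·x^4 - 4·x^3 + 3·x^2, leaving x^4 - 2·x^3 - 5·x^2 + 5·x + 2
  leading term x^4: subtract (x)·g(x) = x^4 - 2·x^3 - 4·x^2 + 3·x, leaving -x^2 + 2·x + 2
The remainder r(x) = -x^2 + 2·x + 2 ≠ 0 (and deg r < deg g), so g ∤ f, i.e. f ∉ (g).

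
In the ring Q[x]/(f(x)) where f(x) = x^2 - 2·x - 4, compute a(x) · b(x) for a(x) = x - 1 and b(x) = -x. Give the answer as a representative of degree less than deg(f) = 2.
a · b ≡ -x - 4 (mod f(x))

First multiply in Q[x] without reducing: a · b = -x^2 + x. Now divide by f(x) = x^2 - 2·x - 4, eliminating the leading term at each step:
  leading term -x^2: subtract (-1)·f(x) = -x^2 + 2·x + 4, leaving -x - 4
The degree is now < 2, so this is the remainder. Hence a · b ≡ -x - 4 in Q[x]/(f).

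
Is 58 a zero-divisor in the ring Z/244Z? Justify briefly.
YES

gcd(58, 244) = 2 > 1, so 58 is not a unit in Z/244Z. In Z/nZ every nonzero non-unit is a zero-divisor: explicitly, take b = 244/gcd = 122 ≠ 0 (mod 244); then 58·122 = 7076 = 29·244, i.e. 58·122 ≡ 0 (mod 244). So 58 is a zero-divisor.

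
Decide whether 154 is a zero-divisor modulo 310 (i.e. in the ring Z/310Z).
gcd(154, 310) = 2 > 1, so 154 is not a unit in Z/310Z. In Z/nZ every nonzero non-unit is a zero-divisor: explicitly, take b = 310/gcd = 155 ≠ 0 (mod 310); then 154·155 = 23870 = 77·310, i.e. 154·155 ≡ 0 (mod 310). So 154 is a zero-divisor.

Final answer: YES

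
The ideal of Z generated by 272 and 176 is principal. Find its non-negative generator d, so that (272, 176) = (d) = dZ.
In the PID Z, (a, b) is generated by gcd(a, b). Compute gcd(272, 176) with the extended Euclidean algorithm, tracking rows (r, s, t) with s·272 + t·176 = r:
  row A: (272, 1, 0)   [1·272 + 0·176 = 272]
  row B: (176, 0, 1)   [0·272 + 1·176 = 176]
  272 = 1·176 + 96   → row C = row A − 1·row B = (96, 1, −1)   [check: 1·272 − 1·176 = 96]
  176 = 1·96 + 80   → row D = row B − 1·row C = (80, −1, 2)   [check: −1·272 + 2·176 = 80]
  96 = 1·80 + 16   → row E = row C − 1·row D = (16, 2, −3)   [check: 2·272 − 3·176 = 16]
  80 = 5·16 + 0   → remainder 0, stop. gcd = 16 (last nonzero row E).
So gcd(272, 176) = 16, with Bézout identity 2·272 − 3·176 = 16. Containment (⊇): the Bézout identity exhibits 16 as an element of (272, 176), giving (16) ⊆ (272, 176). Containment (⊆): since 16 | 272 and 16 | 176 (272 = 16·17, 176 = 16·11), every Z-linear combination of 272 and 176 is divisible by 16, so (272, 176) ⊆ (16). Therefore (272, 176) = (16), d = 16.

Final answer: (272, 176) = (16); d = 16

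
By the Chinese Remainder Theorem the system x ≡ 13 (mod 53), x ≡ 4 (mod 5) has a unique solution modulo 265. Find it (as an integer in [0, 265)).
The moduli 53, 5 are pairwise coprime, so by the CRT there is a unique solution mod 53·5 = 265.
Solve by successive substitution. Start with x ≡ 13 (mod 53).
  Combine with x ≡ 4 (mod 5): write x = 13 + 53·t and require 13 + 53·t ≡ 4 (mod 5), i.e. 53·t ≡ 4 − 13 ≡ 1 (mod 5). Since 53^(−1) ≡ 2 (mod 5) (53 ≡ 3 (mod 5)), t ≡ 2·1 ≡ 2 (mod 5). So x ≡ 13 + 53·2 = 119 (mod 265).
Unique solution in [0, 265): x = 119.

Final answer: x ≡ 119 (mod 265); the representative in [0, 265) is 119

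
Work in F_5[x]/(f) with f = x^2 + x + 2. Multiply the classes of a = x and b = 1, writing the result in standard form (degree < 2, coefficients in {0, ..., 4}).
a · b ≡ x (mod f(x))

Multiply as integer polynomials: a · b = x. Reducing coefficients mod 5: a · b ≡ x. This already has degree < 2, so no reduction by f is needed. Hence a · b ≡ x in F_5[x]/(f).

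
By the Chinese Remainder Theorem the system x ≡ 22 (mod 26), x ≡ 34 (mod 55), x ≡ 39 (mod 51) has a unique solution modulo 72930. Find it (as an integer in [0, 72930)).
x ≡ 51294 (mod 72930); the representative in [0, 72930) is 51294

The moduli 26, 55, 51 are pairwise coprime, so by the CRT there is a unique solution mod 26·55·51 = 72930.
Solve by successive substitution. Start with x ≡ 22 (mod 26).
  Combine with x ≡ 34 (mod 55): write x = 22 + 26·t and require 22 + 26·t ≡ 34 (mod 55), i.e. 26·t ≡ 34 − 22 ≡ 12 (mod 55). Since 26^(−1) ≡ 36 (mod 55), t ≡ 36·12 ≡ 47 (mod 55). So x ≡ 22 + 26·47 = 1244 (mod 1430).
  Combine with x ≡ 39 (mod 51): write x = 1244 + 1430·t and require 1244 + 1430·t ≡ 39 (mod 51), i.e. 1430·t ≡ 39 − 1244 ≡ 19 (mod 51). Since 1430^(−1) ≡ 26 (mod 51) (1430 ≡ 2 (mod 51)), t ≡ 26·19 ≡ 35 (mod 51). So x ≡ 1244 + 1430·35 = 51294 (mod 72930).
Unique solution in [0, 72930): x = 51294.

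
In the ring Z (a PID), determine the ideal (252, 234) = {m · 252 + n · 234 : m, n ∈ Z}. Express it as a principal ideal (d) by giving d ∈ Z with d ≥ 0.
In the PID Z, (a, b) is generated by gcd(a, b). Compute gcd(252, 234) with the extended Euclidean algorithm, tracking rows (r, s, t) with s·252 + t·234 = r:
  row A: (252, 1, 0)   [1·252 + 0·234 = 252]
  row B: (234, 0, 1)   [0·252 + 1·234 = 234]
  252 = 1·234 + 18   → row C = row A − 1·row B = (18, 1, −1)   [check: 1·252 − 1·234 = 18]
  234 = 13·18 + 0   → remainder 0, stop. gcd = 18 (last nonzero row C).
So gcd(252, 234) = 18, with Bézout identity 1·252 − 1·234 = 18. Containment (⊇): the Bézout identity exhibits 18 as an element of (252, 234), giving (18) ⊆ (252, 234). Containment (⊆): since 18 | 252 and 18 | 234 (252 = 18·14, 234 = 18·13), every Z-linear combination of 252 and 234 is divisible by 18, so (252, 234) ⊆ (18). Therefore (252, 234) = (18), d = 18.

Final answer: (252, 234) = (18); d = 18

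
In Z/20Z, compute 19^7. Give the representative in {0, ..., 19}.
19

Use repeated squaring. Binary(7) = 111. Walk through the bits of the exponent 7 left-to-right: at each bit after the leading one, square the running value, then multiply by 19 if the bit is 1 (always reducing mod 20):
  bit 1 = 1 (leading): start with 19.
  bit 2 = 1: square 19^2 = 361 ≡ 1; bit is 1, so multiply 1·19 = 19 (mod 20).
  bit 3 = 1: square 19^2 = 361 ≡ 1; bit is 1, so multiply 1·19 = 19 (mod 20).
Final value: 19^7 ≡ 19 (mod 20).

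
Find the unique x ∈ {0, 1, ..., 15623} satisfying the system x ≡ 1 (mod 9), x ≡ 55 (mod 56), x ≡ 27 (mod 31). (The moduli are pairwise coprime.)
The moduli 9, 56, 31 are pairwise coprime, so by the CRT there is a unique solution mod 9·56·31 = 15624.
Solve by successive substitution. Start with x ≡ 1 (mod 9).
  Combine with x ≡ 55 (mod 56): write x = 1 + 9·t and require 1 + 9·t ≡ 55 (mod 56), i.e. 9·t ≡ 55 − 1 ≡ 54 (mod 56). Since 9^(−1) ≡ 25 (mod 56), t ≡ 25·54 ≡ 6 (mod 56). So x ≡ 1 + 9·6 = 55 (mod 504).
  Combine with x ≡ 27 (mod 31): write x = 55 + 504·t and require 55 + 504·t ≡ 27 (mod 31), i.e. 504·t ≡ 27 − 55 ≡ 3 (mod 31). Since 504^(−1) ≡ 4 (mod 31) (504 ≡ 8 (mod 31)), t ≡ 4·3 ≡ 12 (mod 31). So x ≡ 55 + 504·12 = 6103 (mod 15624).
Unique solution in [0, 15624): x = 6103.

Final answer: x ≡ 6103 (mod 15624); the representative in [0, 15624) is 6103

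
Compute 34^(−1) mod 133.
34^(−1) ≡ 90 (mod 133)

Apply the extended Euclidean algorithm to (133, 34), tracking rows (r, s, t) with s·133 + t·34 = r. Each division r_prev = q·r_cur + r_new produces the new row as (previous row) − q·(current row):
  row A: (133, 1, 0)   [1·133 + 0·34 = 133]
  row B: (34, 0, 1)   [0·133 + 1·34 = 34]
  133 = 3·34 + 31   → row C = row A − 3·row B = (31, 1, −3)   [check: 1·133 − 3·34 = 31]
  34 = 1·31 + 3   → row D = row B − 1·row C = (3, −1, 4)   [check: −1·133 + 4·34 = 3]
  31 = 10·3 + 1   → row E = row C − 10·row D = (1, 11, −43)   [check: 11·133 − 43·34 = 1]
  3 = 3·1 + 0   → remainder 0, stop. gcd = 1 (last nonzero row E).
The gcd is 1, so 34 is invertible mod 133. The last nonzero row gives 11·133 − 43·34 = 1, so t = −43. So 34^(−1) ≡ −43 ≡ 90 (mod 133). Verify: 34 · 90 = 3060 ≡ 1 (mod 133). ✓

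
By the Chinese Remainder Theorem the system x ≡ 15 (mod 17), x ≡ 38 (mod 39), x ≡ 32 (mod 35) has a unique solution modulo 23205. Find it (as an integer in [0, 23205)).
x ≡ 14312 (mod 23205); the representative in [0, 23205) is 14312

The moduli 17, 39, 35 are pairwise coprime, so by the CRT there is a unique solution mod 17·39·35 = 23205.
Solve by successive substitution. Start with x ≡ 15 (mod 17).
  Combine with x ≡ 38 (mod 39): write x = 15 + 17·t and require 15 + 17·t ≡ 38 (mod 39), i.e. 17·t ≡ 38 − 15 ≡ 23 (mod 39). Since 17^(−1) ≡ 23 (mod 39), t ≡ 23·23 ≡ 22 (mod 39). So x ≡ 15 + 17·22 = 389 (mod 663).
  Combine with x ≡ 32 (mod 35): write x = 389 + 663·t and require 389 + 663·t ≡ 32 (mod 35), i.e. 663·t ≡ 32 − 389 ≡ 28 (mod 35). Since 663^(−1) ≡ 17 (mod 35) (663 ≡ 33 (mod 35)), t ≡ 17·28 ≡ 21 (mod 35). So x ≡ 389 + 663·21 = 14312 (mod 23205).
Unique solution in [0, 23205): x = 14312.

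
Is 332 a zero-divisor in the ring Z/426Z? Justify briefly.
gcd(332, 426) = 2 > 1, so 332 is not a unit in Z/426Z. In Z/nZ every nonzero non-unit is a zero-divisor: explicitly, take b = 426/gcd = 213 ≠ 0 (mod 426); then 332·213 = 70716 = 166·426, i.e. 332·213 ≡ 0 (mod 426). So 332 is a zero-divisor.

Final answer: YES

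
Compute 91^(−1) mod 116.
Apply the extended Euclidean algorithm to (116, 91), tracking rows (r, s, t) with s·116 + t·91 = r. Each division r_prev = q·r_cur + r_new produces the new row as (previous row) − q·(current row):
  row A: (116, 1, 0)   [1·116 + 0·91 = 116]
  row B: (91, 0, 1)   [0·116 + 1·91 = 91]
  116 = 1·91 + 25   → row C = row A − 1·row B = (25, 1, −1)   [check: 1·116 − 1·91 = 25]
  91 = 3·25 + 16   → row D = row B − 3·row C = (16, −3, 4)   [check: −3·116 + 4·91 = 16]
  25 = 1·16 + 9   → row E = row C − 1·row D = (9, 4, −5)   [check: 4·116 − 5·91 = 9]
  16 = 1·9 + 7   → row F = row D − 1·row E = (7, −7, 9)   [check: −7·116 + 9·91 = 7]
  9 = 1·7 + 2   → row G = row E − 1·row F = (2, 11, −14)   [check: 11·116 − 14·91 = 2]
  7 = 3·2 + 1   → row H = row F − 3·row G = (1, −40, 51)   [check: −40·116 + 51·91 = 1]
  2 = 2·1 + 0   → remainder 0, stop. gcd = 1 (last nonzero row H).
The gcd is 1, so 91 is invertible mod 116. The last nonzero row gives −40·116 + 51·91 = 1, so t = 51. So 91^(−1) ≡ 51 (mod 116). Verify: 91 · 51 = 4641 ≡ 1 (mod 116). ✓

Final answer: 91^(−1) ≡ 51 (mod 116)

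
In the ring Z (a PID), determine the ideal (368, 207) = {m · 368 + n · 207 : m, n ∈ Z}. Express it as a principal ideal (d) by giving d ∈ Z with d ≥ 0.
In the PID Z, (a, b) is generated by gcd(a, b). Compute gcd(368, 207) with the extended Euclidean algorithm, tracking rows (r, s, t) with s·368 + t·207 = r:
  row A: (368, 1, 0)   [1·368 + 0·207 = 368]
  row B: (207, 0, 1)   [0·368 + 1·207 = 207]
  368 = 1·207 + 161   → row C = row A − 1·row B = (161, 1, −1)   [check: 1·368 − 1·207 = 161]
  207 = 1·161 + 46   → row D = row B − 1·row C = (46, −1, 2)   [check: −1·368 + 2·207 = 46]
  161 = 3·46 + 23   → row E = row C − 3·row D = (23, 4, −7)   [check: 4·368 − 7·207 = 23]
  46 = 2·23 + 0   → remainder 0, stop. gcd = 23 (last nonzero row E).
So gcd(368, 207) = 23, with Bézout identity 4·368 − 7·207 = 23. Containment (⊇): the Bézout identity exhibits 23 as an element of (368, 207), giving (23) ⊆ (368, 207). Containment (⊆): since 23 | 368 and 23 | 207 (368 = 23·16, 207 = 23·9), every Z-linear combination of 368 and 207 is divisible by 23, so (368, 207) ⊆ (23). Therefore (368, 207) = (23), d = 23.

Final answer: (368, 207) = (23); d = 23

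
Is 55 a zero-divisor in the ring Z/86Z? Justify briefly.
gcd(55, 86) = 1, so 55 is a unit in Z/86Z (it has a multiplicative inverse). A unit cannot be a zero-divisor: if 55·b ≡ 0 then multiplying both sides by 55^(−1) gives b ≡ 0. So 55 is not a zero-divisor.

Final answer: NO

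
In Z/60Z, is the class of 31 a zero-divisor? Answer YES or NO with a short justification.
NO

gcd(31, 60) = 1, so 31 is a unit in Z/60Z (it has a multiplicative inverse). A unit cannot be a zero-divisor: if 31·b ≡ 0 then multiplying both sides by 31^(−1) gives b ≡ 0. So 31 is not a zero-divisor.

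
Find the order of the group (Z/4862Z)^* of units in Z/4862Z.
|(Z/4862Z)^*| = 1920

(Z/4862Z)^* consists of the classes a with gcd(a, 4862) = 1, so its order is φ(4862). φ is multiplicative, with φ(p^e) = p^e − p^(e−1). Factorise 4862 = 2 · 11 · 13 · 17. Then
  φ(4862) = (2 − 1) · (11 − 1) · (13 − 1) · (17 − 1) = 1 · 10 · 12 · 16 = 1920.
Thus |(Z/4862Z)^*| = 1920.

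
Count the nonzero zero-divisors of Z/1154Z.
In Z/1154Z each nonzero element is either a unit (gcd with 1154 is 1) or a zero-divisor (gcd > 1). The number of units is φ(1154): factorise 1154 = 2 · 577, so φ(1154) = (2 − 1) · (577 − 1) = 1 · 576 = 576. The nonzero elements number 1154 − 1 = 1153. Hence the nonzero zero-divisors number 1153 − 576 = 577.

Final answer: Z/1154Z has 577 nonzero zero-divisors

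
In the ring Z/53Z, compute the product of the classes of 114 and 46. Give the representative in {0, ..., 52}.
Reduce the factors first: 114 ≡ 8 (mod 53), so 114 · 46 ≡ 8 · 46 (mod 53). 8 · 46 = 368. Dividing by 53: 368 = 6·53 + 50. So (114 · 46) mod 53 = 50.

Final answer: 50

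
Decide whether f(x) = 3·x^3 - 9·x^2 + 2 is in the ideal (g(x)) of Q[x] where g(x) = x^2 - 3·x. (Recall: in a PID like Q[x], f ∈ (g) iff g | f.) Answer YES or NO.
In Q[x] the ideal (g) consists of all multiples of g, so f ∈ (g) iff g | f, i.e. iff the remainder of f on division by g is 0. Divide f by g (g is monic, so eliminate the leading term of the running remainder at each step):
  leading term 3·x^3: subtract (3·x)·g(x) = 3·x^3 - 9·x^2, leaving 2
The remainder r(x) = 2 ≠ 0 (and deg r < deg g), so g ∤ f, i.e. f ∉ (g).

Final answer: NO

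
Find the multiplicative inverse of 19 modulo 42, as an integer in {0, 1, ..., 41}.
19^(−1) ≡ 31 (mod 42)

Apply the extended Euclidean algorithm to (42, 19), tracking rows (r, s, t) with s·42 + t·19 = r. Each division r_prev = q·r_cur + r_new produces the new row as (previous row) − q·(current row):
  row A: (42, 1, 0)   [1·42 + 0·19 = 42]
  row B: (19, 0, 1)   [0·42 + 1·19 = 19]
  42 = 2·19 + 4   → row C = row A − 2·row B = (4, 1, −2)   [check: 1·42 − 2·19 = 4]
  19 = 4·4 + 3   → row D = row B − 4·row C = (3, −4, 9)   [check: −4·42 + 9·19 = 3]
  4 = 1·3 + 1   → row E = row C − 1·row D = (1, 5, −11)   [check: 5·42 − 11·19 = 1]
  3 = 3·1 + 0   → remainder 0, stop. gcd = 1 (last nonzero row E).
The gcd is 1, so 19 is invertible mod 42. The last nonzero row gives 5·42 − 11·19 = 1, so t = −11. So 19^(−1) ≡ −11 ≡ 31 (mod 42). Verify: 19 · 31 = 589 ≡ 1 (mod 42). ✓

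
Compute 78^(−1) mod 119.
78^(−1) ≡ 29 (mod 119)

Apply the extended Euclidean algorithm to (119, 78), tracking rows (r, s, t) with s·119 + t·78 = r. Each division r_prev = q·r_cur + r_new produces the new row as (previous row) − q·(current row):
  row A: (119, 1, 0)   [1·119 + 0·78 = 119]
  row B: (78, 0, 1)   [0·119 + 1·78 = 78]
  119 = 1·78 + 41   → row C = row A − 1·row B = (41, 1, −1)   [check: 1·119 − 1·78 = 41]
  78 = 1·41 + 37   → row D = row B − 1·row C = (37, −1, 2)   [check: −1·119 + 2·78 = 37]
  41 = 1·37 + 4   → row E = row C − 1·row D = (4, 2, −3)   [check: 2·119 − 3·78 = 4]
  37 = 9·4 + 1   → row F = row D − 9·row E = (1, −19, 29)   [check: −19·119 + 29·78 = 1]
  4 = 4·1 + 0   → remainder 0, stop. gcd = 1 (last nonzero row F).
The gcd is 1, so 78 is invertible mod 119. The last nonzero row gives −19·119 + 29·78 = 1, so t = 29. So 78^(−1) ≡ 29 (mod 119). Verify: 78 · 29 = 2262 ≡ 1 (mod 119). ✓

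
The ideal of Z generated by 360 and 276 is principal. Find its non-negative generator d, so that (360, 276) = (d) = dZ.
(360, 276) = (12); d = 12

In the PID Z, (a, b) is generated by gcd(a, b). Compute gcd(360, 276) with the extended Euclidean algorithm, tracking rows (r, s, t) with s·360 + t·276 = r:
  row A: (360, 1, 0)   [1·360 + 0·276 = 360]
  row B: (276, 0, 1)   [0·360 + 1·276 = 276]
  360 = 1·276 + 84   → row C = row A − 1·row B = (84, 1, −1)   [check: 1·360 − 1·276 = 84]
  276 = 3·84 + 24   → row D = row B − 3·row C = (24, −3, 4)   [check: −3·360 + 4·276 = 24]
  84 = 3·24 + 12   → row E = row C − 3·row D = (12, 10, −13)   [check: 10·360 − 13·276 = 12]
  24 = 2·12 + 0   → remainder 0, stop. gcd = 12 (last nonzero row E).
So gcd(360, 276) = 12, with Bézout identity 10·360 − 13·276 = 12. Containment (⊇): the Bézout identity exhibits 12 as an element of (360, 276), giving (12) ⊆ (360, 276). Containment (⊆): since 12 | 360 and 12 | 276 (360 = 12·30, 276 = 12·23), every Z-linear combination of 360 and 276 is divisible by 12, so (360, 276) ⊆ (12). Therefore (360, 276) = (12), d = 12.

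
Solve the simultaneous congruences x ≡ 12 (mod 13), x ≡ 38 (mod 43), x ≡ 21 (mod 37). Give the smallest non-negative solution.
x ≡ 2833 (mod 20683); the representative in [0, 20683) is 2833

The moduli 13, 43, 37 are pairwise coprime, so by the CRT there is a unique solution mod 13·43·37 = 20683.
Solve by successive substitution. Start with x ≡ 12 (mod 13).
  Combine with x ≡ 38 (mod 43): write x = 12 + 13·t and require 12 + 13·t ≡ 38 (mod 43), i.e. 13·t ≡ 38 − 12 ≡ 26 (mod 43). Since 13^(−1) ≡ 10 (mod 43), t ≡ 10·26 ≡ 2 (mod 43). So x ≡ 12 + 13·2 = 38 (mod 559).
  Combine with x ≡ 21 (mod 37): write x = 38 + 559·t and require 38 + 559·t ≡ 21 (mod 37), i.e. 559·t ≡ 21 − 38 ≡ 20 (mod 37). Since 559^(−1) ≡ 28 (mod 37) (559 ≡ 4 (mod 37)), t ≡ 28·20 ≡ 5 (mod 37). So x ≡ 38 + 559·5 = 2833 (mod 20683).
Unique solution in [0, 20683): x = 2833.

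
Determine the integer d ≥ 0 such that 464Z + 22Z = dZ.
(464, 22) = (2); d = 2

In the PID Z, (a, b) is generated by gcd(a, b). Compute gcd(464, 22) with the extended Euclidean algorithm, tracking rows (r, s, t) with s·464 + t·22 = r:
  row A: (464, 1, 0)   [1·464 + 0·22 = 464]
  row B: (22, 0, 1)   [0·464 + 1·22 = 22]
  464 = 21·22 + 2   → row C = row A − 21·row B = (2, 1, −21)   [check: 1·464 − 21·22 = 2]
  22 = 11·2 + 0   → remainder 0, stop. gcd = 2 (last nonzero row C).
So gcd(464, 22) = 2, with Bézout identity 1·464 − 21·22 = 2. Containment (⊇): the Bézout identity exhibits 2 as an element of (464, 22), giving (2) ⊆ (464, 22). Containment (⊆): since 2 | 464 and 2 | 22 (464 = 2·232, 22 = 2·11), every Z-linear combination of 464 and 22 is divisible by 2, so (464, 22) ⊆ (2). Therefore (464, 22) = (2), d = 2.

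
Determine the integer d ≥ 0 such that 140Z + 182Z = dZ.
In the PID Z, (a, b) is generated by gcd(a, b). Compute gcd(182, 140) with the extended Euclidean algorithm, tracking rows (r, s, t) with s·182 + t·140 = r:
  row A: (182, 1, 0)   [1·182 + 0·140 = 182]
  row B: (140, 0, 1)   [0·182 + 1·140 = 140]
  182 = 1·140 + 42   → row C = row A − 1·row B = (42, 1, −1)   [check: 1·182 − 1·140 = 42]
  140 = 3·42 + 14   → row D = row B − 3·row C = (14, −3, 4)   [check: −3·182 + 4·140 = 14]
  42 = 3·14 + 0   → remainder 0, stop. gcd = 14 (last nonzero row D).
So gcd(140, 182) = 14, with Bézout identity −3·182 + 4·140 = 14. Containment (⊇): the Bézout identity exhibits 14 as an element of (140, 182), giving (14) ⊆ (140, 182). Containment (⊆): since 14 | 140 and 14 | 182 (140 = 14·10, 182 = 14·13), every Z-linear combination of 140 and 182 is divisible by 14, so (140, 182) ⊆ (14). Therefore (140, 182) = (14), d = 14.

Final answer: (140, 182) = (14); d = 14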